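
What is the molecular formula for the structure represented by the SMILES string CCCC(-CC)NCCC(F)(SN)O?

Heavy atoms from the SMILES: 9 C, 1 F, 2 N, 1 O, 1 S.
Implicit hydrogens by atom environment:
  5 × C: 2 H each → 10
  2 × C: 3 H each → 6
  1 × C: 1 H
  1 × C: no H
  1 × F: no H
  1 × N: 2 H
  1 × N: 1 H
  1 × O: 1 H
  1 × S: no H
  Total hydrogens = 21.
Molecular formula: C9H21FN2OS

C9H21FN2OS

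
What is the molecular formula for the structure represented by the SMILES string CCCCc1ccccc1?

Heavy atoms from the SMILES: 10 C.
Implicit hydrogens by atom environment:
  5 × C (aromatic): 1 H each → 5
  3 × C: 2 H each → 6
  1 × C: 3 H
  1 × C (aromatic): no H
  Total hydrogens = 14.
Molecular formula: C10H14

C10H14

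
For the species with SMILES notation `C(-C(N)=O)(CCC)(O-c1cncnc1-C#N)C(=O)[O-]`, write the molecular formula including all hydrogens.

Heavy atoms from the SMILES: 11 C, 4 N, 4 O.
Implicit hydrogens by atom environment:
  4 × C: no H
  3 × O: no H
  2 × C: 2 H each → 4
  2 × C (aromatic): 1 H each → 2
  2 × C (aromatic): no H
  2 × N (aromatic): no H
  1 × C: 3 H
  1 × N: 2 H
  1 × N: no H
  1 × O (charge -1): no H
  Total hydrogens = 11.
Net charge -1.
Molecular formula: C11H11N4O4-

C11H11N4O4-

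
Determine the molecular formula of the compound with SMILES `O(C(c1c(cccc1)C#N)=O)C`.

C9H7NO2

Heavy atoms from the SMILES: 9 C, 1 N, 2 O.
Implicit hydrogens by atom environment:
  4 × C (aromatic): 1 H each → 4
  2 × C (aromatic): no H
  2 × C: no H
  2 × O: no H
  1 × C: 3 H
  1 × N: no H
  Total hydrogens = 7.
Molecular formula: C9H7NO2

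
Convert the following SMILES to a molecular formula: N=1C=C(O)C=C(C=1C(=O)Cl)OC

Heavy atoms from the SMILES: 7 C, 1 Cl, 1 N, 3 O.
Implicit hydrogens by atom environment:
  3 × C (aromatic): no H
  2 × C (aromatic): 1 H each → 2
  2 × O: no H
  1 × C: 3 H
  1 × C: no H
  1 × Cl: no H
  1 × N (aromatic): no H
  1 × O: 1 H
  Total hydrogens = 6.
Molecular formula: C7H6ClNO3

C7H6ClNO3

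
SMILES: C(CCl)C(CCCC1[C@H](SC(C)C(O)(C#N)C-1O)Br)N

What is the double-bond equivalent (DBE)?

3

Molecular formula from the SMILES: C13H22BrClN2O2S.
DoU = (2C + 2 + N − H − X)/2 = (2·13 + 2 + 2 − 22 − 2)/2 = 6/2 = 3.
(Structurally: 1 ring(s) + 2 π bond(s) = 3.)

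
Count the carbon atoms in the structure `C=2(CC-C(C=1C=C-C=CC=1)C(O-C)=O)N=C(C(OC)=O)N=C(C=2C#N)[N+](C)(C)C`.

21

The symbol for carbon appears 21 times in the SMILES.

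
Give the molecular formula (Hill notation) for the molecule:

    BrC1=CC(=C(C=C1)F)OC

C7H6BrFO

Heavy atoms from the SMILES: 1 Br, 7 C, 1 F, 1 O.
Implicit hydrogens by atom environment:
  3 × C (aromatic): 1 H each → 3
  3 × C (aromatic): no H
  1 × Br: no H
  1 × C: 3 H
  1 × F: no H
  1 × O: no H
  Total hydrogens = 6.
Molecular formula: C7H6BrFO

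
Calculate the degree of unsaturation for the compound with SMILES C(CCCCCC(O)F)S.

0

Molecular formula from the SMILES: C7H15FOS.
DoU = (2C + 2 + N − H − X)/2 = (2·7 + 2 + 0 − 15 − 1)/2 = 0/2 = 0.
(Structurally: 0 ring(s) + 0 π bond(s) = 0.)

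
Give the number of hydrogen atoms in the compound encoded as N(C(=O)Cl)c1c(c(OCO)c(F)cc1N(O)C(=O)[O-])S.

7

Hydrogens are implicit in SMILES; fill each atom to its normal valence:
  5 × C (aromatic): no H
  3 × O: no H
  2 × C: no H
  2 × O: 1 H each → 2
  1 × C: 2 H
  1 × C (aromatic): 1 H
  1 × Cl: no H
  1 × F: no H
  1 × N: 1 H
  1 × N: no H
  1 × O (charge -1): no H
  1 × S: 1 H
  Total hydrogens = 7.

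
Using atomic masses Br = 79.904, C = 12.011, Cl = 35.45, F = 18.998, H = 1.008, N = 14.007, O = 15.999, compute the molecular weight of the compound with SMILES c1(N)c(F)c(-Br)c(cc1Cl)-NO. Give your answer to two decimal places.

Molecular formula: C6H5BrClFN2O.
M = 1×79.904 + 6×12.011 + 1×35.45 + 1×18.998 + 5×1.008 + 2×14.007 + 1×15.999 = 255.47 g/mol.

255.47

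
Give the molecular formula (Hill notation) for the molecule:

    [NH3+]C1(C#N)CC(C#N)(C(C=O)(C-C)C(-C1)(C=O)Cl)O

C12H15ClN3O3+

Heavy atoms from the SMILES: 12 C, 1 Cl, 3 N, 3 O.
Implicit hydrogens by atom environment:
  6 × C: no H
  3 × C: 2 H each → 6
  2 × C: 1 H each → 2
  2 × N: no H
  2 × O: no H
  1 × C: 3 H
  1 × Cl: no H
  1 × N (charge +1): 3 H
  1 × O: 1 H
  Total hydrogens = 15.
Net charge +1.
Molecular formula: C12H15ClN3O3+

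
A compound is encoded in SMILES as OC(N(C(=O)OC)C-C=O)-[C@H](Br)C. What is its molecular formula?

Heavy atoms from the SMILES: 1 Br, 7 C, 1 N, 4 O.
Implicit hydrogens by atom environment:
  3 × C: 1 H each → 3
  3 × O: no H
  2 × C: 3 H each → 6
  1 × Br: no H
  1 × C: 2 H
  1 × C: no H
  1 × N: no H
  1 × O: 1 H
  Total hydrogens = 12.
Molecular formula: C7H12BrNO4

C7H12BrNO4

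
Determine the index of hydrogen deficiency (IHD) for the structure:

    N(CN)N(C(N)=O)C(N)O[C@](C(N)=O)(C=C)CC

3

Molecular formula from the SMILES: C9H20N6O3.
DoU = (2C + 2 + N − H − X)/2 = (2·9 + 2 + 6 − 20 − 0)/2 = 6/2 = 3.
(Structurally: 0 ring(s) + 3 π bond(s) = 3.)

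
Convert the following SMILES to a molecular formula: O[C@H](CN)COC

C4H11NO2

Heavy atoms from the SMILES: 4 C, 1 N, 2 O.
Implicit hydrogens by atom environment:
  2 × C: 2 H each → 4
  1 × C: 3 H
  1 × C: 1 H
  1 × N: 2 H
  1 × O: 1 H
  1 × O: no H
  Total hydrogens = 11.
Molecular formula: C4H11NO2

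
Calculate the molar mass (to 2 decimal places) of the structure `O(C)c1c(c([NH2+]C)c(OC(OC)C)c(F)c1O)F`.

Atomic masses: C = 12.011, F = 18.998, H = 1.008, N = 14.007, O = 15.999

Molecular formula: C11H16F2NO4+.
M = 11×12.011 + 2×18.998 + 16×1.008 + 1×14.007 + 4×15.999 = 264.25 g/mol.

264.25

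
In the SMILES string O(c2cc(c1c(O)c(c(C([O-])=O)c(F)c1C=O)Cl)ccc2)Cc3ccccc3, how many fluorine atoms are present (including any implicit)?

The symbol for fluorine appears 1 time in the SMILES.

1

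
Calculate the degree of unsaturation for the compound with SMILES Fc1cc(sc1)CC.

Molecular formula from the SMILES: C6H7FS.
DoU = (2C + 2 + N − H − X)/2 = (2·6 + 2 + 0 − 7 − 1)/2 = 6/2 = 3.
(Structurally: 1 ring(s) + 2 π bond(s) = 3.)

3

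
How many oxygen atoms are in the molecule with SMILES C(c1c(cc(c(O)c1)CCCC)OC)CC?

2

The symbol for oxygen appears 2 times in the SMILES.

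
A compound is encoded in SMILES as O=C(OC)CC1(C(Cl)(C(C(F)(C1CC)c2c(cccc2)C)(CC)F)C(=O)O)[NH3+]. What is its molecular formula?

C20H27ClF2NO4+

Heavy atoms from the SMILES: 20 C, 1 Cl, 2 F, 1 N, 4 O.
Implicit hydrogens by atom environment:
  6 × C: no H
  4 × C: 3 H each → 12
  4 × C (aromatic): 1 H each → 4
  3 × C: 2 H each → 6
  3 × O: no H
  2 × C (aromatic): no H
  2 × F: no H
  1 × C: 1 H
  1 × Cl: no H
  1 × N (charge +1): 3 H
  1 × O: 1 H
  Total hydrogens = 27.
Net charge +1.
Molecular formula: C20H27ClF2NO4+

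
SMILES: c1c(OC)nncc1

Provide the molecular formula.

C5H6N2O

Heavy atoms from the SMILES: 5 C, 2 N, 1 O.
Implicit hydrogens by atom environment:
  3 × C (aromatic): 1 H each → 3
  2 × N (aromatic): no H
  1 × C: 3 H
  1 × C (aromatic): no H
  1 × O: no H
  Total hydrogens = 6.
Molecular formula: C5H6N2O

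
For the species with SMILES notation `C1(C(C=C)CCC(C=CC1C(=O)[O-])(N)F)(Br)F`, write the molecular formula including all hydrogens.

Heavy atoms from the SMILES: 1 Br, 11 C, 2 F, 1 N, 2 O.
Implicit hydrogens by atom environment:
  5 × C: 1 H each → 5
  3 × C: 2 H each → 6
  3 × C: no H
  2 × F: no H
  1 × Br: no H
  1 × N: 2 H
  1 × O: no H
  1 × O (charge -1): no H
  Total hydrogens = 13.
Net charge -1.
Molecular formula: C11H13BrF2NO2-

C11H13BrF2NO2-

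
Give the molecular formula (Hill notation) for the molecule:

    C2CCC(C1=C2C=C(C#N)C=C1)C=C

C13H13N

Heavy atoms from the SMILES: 13 C, 1 N.
Implicit hydrogens by atom environment:
  4 × C: 2 H each → 8
  3 × C (aromatic): 1 H each → 3
  3 × C (aromatic): no H
  2 × C: 1 H each → 2
  1 × C: no H
  1 × N: no H
  Total hydrogens = 13.
Molecular formula: C13H13N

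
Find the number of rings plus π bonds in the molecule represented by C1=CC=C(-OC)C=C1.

Molecular formula from the SMILES: C7H8O.
DoU = (2C + 2 + N − H − X)/2 = (2·7 + 2 + 0 − 8 − 0)/2 = 8/2 = 4.
(Structurally: 1 ring(s) + 3 π bond(s) = 4.)

4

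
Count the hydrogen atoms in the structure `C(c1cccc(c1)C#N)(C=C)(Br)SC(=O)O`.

Hydrogens are implicit in SMILES; fill each atom to its normal valence:
  4 × C (aromatic): 1 H each → 4
  3 × C: no H
  2 × C (aromatic): no H
  1 × Br: no H
  1 × C: 2 H
  1 × C: 1 H
  1 × N: no H
  1 × O: 1 H
  1 × O: no H
  1 × S: no H
  Total hydrogens = 8.

8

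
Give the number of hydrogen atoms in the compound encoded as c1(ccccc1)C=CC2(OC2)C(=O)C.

12

Hydrogens are implicit in SMILES; fill each atom to its normal valence:
  5 × C (aromatic): 1 H each → 5
  2 × C: 1 H each → 2
  2 × C: no H
  2 × O: no H
  1 × C: 3 H
  1 × C: 2 H
  1 × C (aromatic): no H
  Total hydrogens = 12.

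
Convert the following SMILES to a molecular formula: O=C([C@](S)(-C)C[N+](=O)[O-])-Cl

Heavy atoms from the SMILES: 4 C, 1 Cl, 1 N, 3 O, 1 S.
Implicit hydrogens by atom environment:
  2 × C: no H
  2 × O: no H
  1 × C: 3 H
  1 × C: 2 H
  1 × Cl: no H
  1 × N (charge +1): no H
  1 × O (charge -1): no H
  1 × S: 1 H
  Total hydrogens = 6.
Molecular formula: C4H6ClNO3S

C4H6ClNO3S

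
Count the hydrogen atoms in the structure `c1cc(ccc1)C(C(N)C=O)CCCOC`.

19

Hydrogens are implicit in SMILES; fill each atom to its normal valence:
  5 × C (aromatic): 1 H each → 5
  3 × C: 2 H each → 6
  3 × C: 1 H each → 3
  2 × O: no H
  1 × C: 3 H
  1 × C (aromatic): no H
  1 × N: 2 H
  Total hydrogens = 19.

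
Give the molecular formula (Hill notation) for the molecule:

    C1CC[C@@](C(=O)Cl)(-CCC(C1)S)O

Heavy atoms from the SMILES: 9 C, 1 Cl, 2 O, 1 S.
Implicit hydrogens by atom environment:
  6 × C: 2 H each → 12
  2 × C: no H
  1 × C: 1 H
  1 × Cl: no H
  1 × O: 1 H
  1 × O: no H
  1 × S: 1 H
  Total hydrogens = 15.
Molecular formula: C9H15ClO2S

C9H15ClO2S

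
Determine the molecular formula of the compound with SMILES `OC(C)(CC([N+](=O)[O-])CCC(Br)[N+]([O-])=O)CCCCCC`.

Heavy atoms from the SMILES: 1 Br, 13 C, 2 N, 5 O.
Implicit hydrogens by atom environment:
  8 × C: 2 H each → 16
  2 × C: 3 H each → 6
  2 × C: 1 H each → 2
  2 × N (charge +1): no H
  2 × O: no H
  2 × O (charge -1): no H
  1 × Br: no H
  1 × C: no H
  1 × O: 1 H
  Total hydrogens = 25.
Molecular formula: C13H25BrN2O5

C13H25BrN2O5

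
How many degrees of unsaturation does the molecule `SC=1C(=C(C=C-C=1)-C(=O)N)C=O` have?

Molecular formula from the SMILES: C8H7NO2S.
DoU = (2C + 2 + N − H − X)/2 = (2·8 + 2 + 1 − 7 − 0)/2 = 12/2 = 6.
(Structurally: 1 ring(s) + 5 π bond(s) = 6.)

6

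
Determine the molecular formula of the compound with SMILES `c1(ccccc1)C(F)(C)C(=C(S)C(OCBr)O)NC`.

Heavy atoms from the SMILES: 1 Br, 13 C, 1 F, 1 N, 2 O, 1 S.
Implicit hydrogens by atom environment:
  5 × C (aromatic): 1 H each → 5
  3 × C: no H
  2 × C: 3 H each → 6
  1 × Br: no H
  1 × C: 2 H
  1 × C: 1 H
  1 × C (aromatic): no H
  1 × F: no H
  1 × N: 1 H
  1 × O: 1 H
  1 × O: no H
  1 × S: 1 H
  Total hydrogens = 17.
Molecular formula: C13H17BrFNO2S

C13H17BrFNO2S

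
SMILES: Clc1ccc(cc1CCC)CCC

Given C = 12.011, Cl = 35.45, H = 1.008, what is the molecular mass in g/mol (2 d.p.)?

Molecular formula: C12H17Cl.
M = 12×12.011 + 1×35.45 + 17×1.008 = 196.72 g/mol.

196.72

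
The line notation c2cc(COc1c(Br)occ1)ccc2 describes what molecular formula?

Heavy atoms from the SMILES: 1 Br, 11 C, 2 O.
Implicit hydrogens by atom environment:
  7 × C (aromatic): 1 H each → 7
  3 × C (aromatic): no H
  1 × Br: no H
  1 × C: 2 H
  1 × O (aromatic): no H
  1 × O: no H
  Total hydrogens = 9.
Molecular formula: C11H9BrO2

C11H9BrO2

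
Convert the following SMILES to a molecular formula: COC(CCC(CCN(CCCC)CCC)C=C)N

C16H34N2O

Heavy atoms from the SMILES: 16 C, 2 N, 1 O.
Implicit hydrogens by atom environment:
  10 × C: 2 H each → 20
  3 × C: 3 H each → 9
  3 × C: 1 H each → 3
  1 × N: 2 H
  1 × N: no H
  1 × O: no H
  Total hydrogens = 34.
Molecular formula: C16H34N2O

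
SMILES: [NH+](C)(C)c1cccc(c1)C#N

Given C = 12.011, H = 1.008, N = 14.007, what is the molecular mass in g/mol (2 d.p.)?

147.20

Molecular formula: C9H11N2+.
M = 9×12.011 + 11×1.008 + 2×14.007 = 147.20 g/mol.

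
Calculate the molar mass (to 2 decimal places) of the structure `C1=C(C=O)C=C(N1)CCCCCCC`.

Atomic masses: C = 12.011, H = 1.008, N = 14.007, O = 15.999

Molecular formula: C12H19NO.
M = 12×12.011 + 19×1.008 + 1×14.007 + 1×15.999 = 193.29 g/mol.

193.29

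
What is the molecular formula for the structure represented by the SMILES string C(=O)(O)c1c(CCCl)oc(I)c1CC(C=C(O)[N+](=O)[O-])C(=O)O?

Heavy atoms from the SMILES: 12 C, 1 Cl, 1 I, 1 N, 8 O.
Implicit hydrogens by atom environment:
  4 × C (aromatic): no H
  3 × C: 2 H each → 6
  3 × C: no H
  3 × O: 1 H each → 3
  3 × O: no H
  2 × C: 1 H each → 2
  1 × Cl: no H
  1 × I: no H
  1 × N (charge +1): no H
  1 × O (aromatic): no H
  1 × O (charge -1): no H
  Total hydrogens = 11.
Molecular formula: C12H11ClINO8

C12H11ClINO8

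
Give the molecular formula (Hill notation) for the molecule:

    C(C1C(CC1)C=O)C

Heavy atoms from the SMILES: 7 C, 1 O.
Implicit hydrogens by atom environment:
  3 × C: 2 H each → 6
  3 × C: 1 H each → 3
  1 × C: 3 H
  1 × O: no H
  Total hydrogens = 12.
Molecular formula: C7H12O

C7H12O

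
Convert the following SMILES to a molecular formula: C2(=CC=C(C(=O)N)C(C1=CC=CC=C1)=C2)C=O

C14H11NO2

Heavy atoms from the SMILES: 14 C, 1 N, 2 O.
Implicit hydrogens by atom environment:
  8 × C (aromatic): 1 H each → 8
  4 × C (aromatic): no H
  2 × O: no H
  1 × C: 1 H
  1 × C: no H
  1 × N: 2 H
  Total hydrogens = 11.
Molecular formula: C14H11NO2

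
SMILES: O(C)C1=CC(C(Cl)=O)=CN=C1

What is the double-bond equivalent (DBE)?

5

Molecular formula from the SMILES: C7H6ClNO2.
DoU = (2C + 2 + N − H − X)/2 = (2·7 + 2 + 1 − 6 − 1)/2 = 10/2 = 5.
(Structurally: 1 ring(s) + 4 π bond(s) = 5.)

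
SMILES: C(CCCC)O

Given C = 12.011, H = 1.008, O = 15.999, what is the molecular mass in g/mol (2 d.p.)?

88.15

Molecular formula: C5H12O.
M = 5×12.011 + 12×1.008 + 1×15.999 = 88.15 g/mol.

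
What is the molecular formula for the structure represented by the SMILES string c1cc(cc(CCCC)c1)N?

C10H15N

Heavy atoms from the SMILES: 10 C, 1 N.
Implicit hydrogens by atom environment:
  4 × C (aromatic): 1 H each → 4
  3 × C: 2 H each → 6
  2 × C (aromatic): no H
  1 × C: 3 H
  1 × N: 2 H
  Total hydrogens = 15.
Molecular formula: C10H15N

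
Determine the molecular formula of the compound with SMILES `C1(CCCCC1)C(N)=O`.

Heavy atoms from the SMILES: 7 C, 1 N, 1 O.
Implicit hydrogens by atom environment:
  5 × C: 2 H each → 10
  1 × C: 1 H
  1 × C: no H
  1 × N: 2 H
  1 × O: no H
  Total hydrogens = 13.
Molecular formula: C7H13NO

C7H13NO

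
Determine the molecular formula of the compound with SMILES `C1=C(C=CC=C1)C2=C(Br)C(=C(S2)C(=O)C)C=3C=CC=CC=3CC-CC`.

C22H21BrOS

Heavy atoms from the SMILES: 1 Br, 22 C, 1 O, 1 S.
Implicit hydrogens by atom environment:
  9 × C (aromatic): 1 H each → 9
  7 × C (aromatic): no H
  3 × C: 2 H each → 6
  2 × C: 3 H each → 6
  1 × Br: no H
  1 × C: no H
  1 × O: no H
  1 × S (aromatic): no H
  Total hydrogens = 21.
Molecular formula: C22H21BrOS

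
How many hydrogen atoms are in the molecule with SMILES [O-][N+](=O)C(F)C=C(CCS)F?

7

Hydrogens are implicit in SMILES; fill each atom to its normal valence:
  2 × C: 2 H each → 4
  2 × C: 1 H each → 2
  2 × F: no H
  1 × C: no H
  1 × N (charge +1): no H
  1 × O: no H
  1 × O (charge -1): no H
  1 × S: 1 H
  Total hydrogens = 7.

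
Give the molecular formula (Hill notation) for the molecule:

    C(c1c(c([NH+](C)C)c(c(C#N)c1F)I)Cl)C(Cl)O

C11H11Cl2FIN2O+

Heavy atoms from the SMILES: 11 C, 2 Cl, 1 F, 1 I, 2 N, 1 O.
Implicit hydrogens by atom environment:
  6 × C (aromatic): no H
  2 × C: 3 H each → 6
  2 × Cl: no H
  1 × C: 2 H
  1 × C: 1 H
  1 × C: no H
  1 × F: no H
  1 × I: no H
  1 × N (charge +1): 1 H
  1 × N: no H
  1 × O: 1 H
  Total hydrogens = 11.
Net charge +1.
Molecular formula: C11H11Cl2FIN2O+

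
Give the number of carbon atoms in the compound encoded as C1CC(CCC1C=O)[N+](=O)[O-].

The symbol for carbon appears 7 times in the SMILES.

7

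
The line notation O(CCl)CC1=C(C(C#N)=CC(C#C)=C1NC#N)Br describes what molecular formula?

C12H7BrClN3O

Heavy atoms from the SMILES: 1 Br, 12 C, 1 Cl, 3 N, 1 O.
Implicit hydrogens by atom environment:
  5 × C (aromatic): no H
  3 × C: no H
  2 × C: 2 H each → 4
  2 × N: no H
  1 × Br: no H
  1 × C (aromatic): 1 H
  1 × C: 1 H
  1 × Cl: no H
  1 × N: 1 H
  1 × O: no H
  Total hydrogens = 7.
Molecular formula: C12H7BrClN3O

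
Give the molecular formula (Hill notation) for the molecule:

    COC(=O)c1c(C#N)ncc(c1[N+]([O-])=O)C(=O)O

C9H5N3O6

Heavy atoms from the SMILES: 9 C, 3 N, 6 O.
Implicit hydrogens by atom environment:
  4 × C (aromatic): no H
  4 × O: no H
  3 × C: no H
  1 × C: 3 H
  1 × C (aromatic): 1 H
  1 × N (aromatic): no H
  1 × N: no H
  1 × N (charge +1): no H
  1 × O: 1 H
  1 × O (charge -1): no H
  Total hydrogens = 5.
Molecular formula: C9H5N3O6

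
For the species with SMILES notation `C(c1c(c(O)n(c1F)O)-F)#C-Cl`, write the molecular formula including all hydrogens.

C6H2ClF2NO2

Heavy atoms from the SMILES: 6 C, 1 Cl, 2 F, 1 N, 2 O.
Implicit hydrogens by atom environment:
  4 × C (aromatic): no H
  2 × C: no H
  2 × F: no H
  2 × O: 1 H each → 2
  1 × Cl: no H
  1 × N (aromatic): no H
  Total hydrogens = 2.
Molecular formula: C6H2ClF2NO2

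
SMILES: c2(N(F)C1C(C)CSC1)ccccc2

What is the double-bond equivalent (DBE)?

Molecular formula from the SMILES: C11H14FNS.
DoU = (2C + 2 + N − H − X)/2 = (2·11 + 2 + 1 − 14 − 1)/2 = 10/2 = 5.
(Structurally: 2 ring(s) + 3 π bond(s) = 5.)

5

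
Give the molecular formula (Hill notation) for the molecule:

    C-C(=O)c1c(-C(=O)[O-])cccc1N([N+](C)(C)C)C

C13H18N2O3

Heavy atoms from the SMILES: 13 C, 2 N, 3 O.
Implicit hydrogens by atom environment:
  5 × C: 3 H each → 15
  3 × C (aromatic): 1 H each → 3
  3 × C (aromatic): no H
  2 × C: no H
  2 × O: no H
  1 × N: no H
  1 × N (charge +1): no H
  1 × O (charge -1): no H
  Total hydrogens = 18.
Molecular formula: C13H18N2O3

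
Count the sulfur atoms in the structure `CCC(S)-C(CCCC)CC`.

1

The symbol for sulfur appears 1 time in the SMILES.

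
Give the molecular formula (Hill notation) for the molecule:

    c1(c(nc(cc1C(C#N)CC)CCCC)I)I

C13H16I2N2

Heavy atoms from the SMILES: 13 C, 2 I, 2 N.
Implicit hydrogens by atom environment:
  4 × C: 2 H each → 8
  4 × C (aromatic): no H
  2 × C: 3 H each → 6
  2 × I: no H
  1 × C (aromatic): 1 H
  1 × C: 1 H
  1 × C: no H
  1 × N (aromatic): no H
  1 × N: no H
  Total hydrogens = 16.
Molecular formula: C13H16I2N2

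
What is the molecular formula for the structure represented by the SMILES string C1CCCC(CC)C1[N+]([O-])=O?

C8H15NO2

Heavy atoms from the SMILES: 8 C, 1 N, 2 O.
Implicit hydrogens by atom environment:
  5 × C: 2 H each → 10
  2 × C: 1 H each → 2
  1 × C: 3 H
  1 × N (charge +1): no H
  1 × O: no H
  1 × O (charge -1): no H
  Total hydrogens = 15.
Molecular formula: C8H15NO2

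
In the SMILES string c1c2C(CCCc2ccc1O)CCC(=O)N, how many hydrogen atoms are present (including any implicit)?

Hydrogens are implicit in SMILES; fill each atom to its normal valence:
  5 × C: 2 H each → 10
  3 × C (aromatic): 1 H each → 3
  3 × C (aromatic): no H
  1 × C: 1 H
  1 × C: no H
  1 × N: 2 H
  1 × O: 1 H
  1 × O: no H
  Total hydrogens = 17.

17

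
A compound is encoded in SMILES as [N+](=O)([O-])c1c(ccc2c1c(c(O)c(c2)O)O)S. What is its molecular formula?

Heavy atoms from the SMILES: 10 C, 1 N, 5 O, 1 S.
Implicit hydrogens by atom environment:
  7 × C (aromatic): no H
  3 × C (aromatic): 1 H each → 3
  3 × O: 1 H each → 3
  1 × N (charge +1): no H
  1 × O: no H
  1 × O (charge -1): no H
  1 × S: 1 H
  Total hydrogens = 7.
Molecular formula: C10H7NO5S

C10H7NO5S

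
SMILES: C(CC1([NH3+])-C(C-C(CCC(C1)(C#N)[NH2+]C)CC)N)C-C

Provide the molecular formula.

[C16H34N4]2+

Heavy atoms from the SMILES: 16 C, 4 N.
Implicit hydrogens by atom environment:
  8 × C: 2 H each → 16
  3 × C: 3 H each → 9
  3 × C: no H
  2 × C: 1 H each → 2
  1 × N (charge +1): 3 H
  1 × N: 2 H
  1 × N (charge +1): 2 H
  1 × N: no H
  Total hydrogens = 34.
Net charge +2.
Molecular formula: [C16H34N4]2+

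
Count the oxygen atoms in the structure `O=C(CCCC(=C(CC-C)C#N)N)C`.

The symbol for oxygen appears 1 time in the SMILES.

1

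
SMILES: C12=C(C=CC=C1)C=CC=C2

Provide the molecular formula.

C10H8

Heavy atoms from the SMILES: 10 C.
Implicit hydrogens by atom environment:
  8 × C (aromatic): 1 H each → 8
  2 × C (aromatic): no H
  Total hydrogens = 8.
Molecular formula: C10H8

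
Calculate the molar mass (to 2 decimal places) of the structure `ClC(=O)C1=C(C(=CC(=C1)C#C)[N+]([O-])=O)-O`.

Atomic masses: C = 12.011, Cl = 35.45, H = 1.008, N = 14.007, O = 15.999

Molecular formula: C9H4ClNO4.
M = 9×12.011 + 1×35.45 + 4×1.008 + 1×14.007 + 4×15.999 = 225.58 g/mol.

225.58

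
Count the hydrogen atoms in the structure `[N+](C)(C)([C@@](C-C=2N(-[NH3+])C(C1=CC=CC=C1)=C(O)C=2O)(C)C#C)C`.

25

Hydrogens are implicit in SMILES; fill each atom to its normal valence:
  5 × C (aromatic): 1 H each → 5
  5 × C (aromatic): no H
  4 × C: 3 H each → 12
  2 × C: no H
  2 × O: 1 H each → 2
  1 × C: 2 H
  1 × C: 1 H
  1 × N (charge +1): 3 H
  1 × N (aromatic): no H
  1 × N (charge +1): no H
  Total hydrogens = 25.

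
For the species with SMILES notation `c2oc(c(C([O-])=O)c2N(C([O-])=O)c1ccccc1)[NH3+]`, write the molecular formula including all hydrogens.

Heavy atoms from the SMILES: 12 C, 2 N, 5 O.
Implicit hydrogens by atom environment:
  6 × C (aromatic): 1 H each → 6
  4 × C (aromatic): no H
  2 × C: no H
  2 × O: no H
  2 × O (charge -1): no H
  1 × N (charge +1): 3 H
  1 × N: no H
  1 × O (aromatic): no H
  Total hydrogens = 9.
Net charge -1.
Molecular formula: C12H9N2O5-

C12H9N2O5-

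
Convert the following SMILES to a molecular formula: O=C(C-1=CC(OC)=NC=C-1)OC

C8H9NO3

Heavy atoms from the SMILES: 8 C, 1 N, 3 O.
Implicit hydrogens by atom environment:
  3 × C (aromatic): 1 H each → 3
  3 × O: no H
  2 × C: 3 H each → 6
  2 × C (aromatic): no H
  1 × C: no H
  1 × N (aromatic): no H
  Total hydrogens = 9.
Molecular formula: C8H9NO3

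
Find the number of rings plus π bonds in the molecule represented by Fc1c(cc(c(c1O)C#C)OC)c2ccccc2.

Molecular formula from the SMILES: C15H11FO2.
DoU = (2C + 2 + N − H − X)/2 = (2·15 + 2 + 0 − 11 − 1)/2 = 20/2 = 10.
(Structurally: 2 ring(s) + 8 π bond(s) = 10.)

10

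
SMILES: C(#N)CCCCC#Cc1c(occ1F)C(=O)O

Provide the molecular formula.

C12H10FNO3

Heavy atoms from the SMILES: 12 C, 1 F, 1 N, 3 O.
Implicit hydrogens by atom environment:
  4 × C: 2 H each → 8
  4 × C: no H
  3 × C (aromatic): no H
  1 × C (aromatic): 1 H
  1 × F: no H
  1 × N: no H
  1 × O: 1 H
  1 × O (aromatic): no H
  1 × O: no H
  Total hydrogens = 10.
Molecular formula: C12H10FNO3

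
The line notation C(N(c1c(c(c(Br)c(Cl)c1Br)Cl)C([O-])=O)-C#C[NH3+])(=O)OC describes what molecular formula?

C11H6Br2Cl2N2O4

Heavy atoms from the SMILES: 2 Br, 11 C, 2 Cl, 2 N, 4 O.
Implicit hydrogens by atom environment:
  6 × C (aromatic): no H
  4 × C: no H
  3 × O: no H
  2 × Br: no H
  2 × Cl: no H
  1 × C: 3 H
  1 × N (charge +1): 3 H
  1 × N: no H
  1 × O (charge -1): no H
  Total hydrogens = 6.
Molecular formula: C11H6Br2Cl2N2O4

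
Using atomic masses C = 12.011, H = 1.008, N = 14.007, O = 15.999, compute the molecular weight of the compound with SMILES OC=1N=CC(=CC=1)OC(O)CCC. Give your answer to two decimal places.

183.21

Molecular formula: C9H13NO3.
M = 9×12.011 + 13×1.008 + 1×14.007 + 3×15.999 = 183.21 g/mol.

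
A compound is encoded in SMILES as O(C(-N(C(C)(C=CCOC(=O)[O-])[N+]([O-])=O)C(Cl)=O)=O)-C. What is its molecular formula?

Heavy atoms from the SMILES: 9 C, 1 Cl, 2 N, 8 O.
Implicit hydrogens by atom environment:
  6 × O: no H
  4 × C: no H
  2 × C: 3 H each → 6
  2 × C: 1 H each → 2
  2 × O (charge -1): no H
  1 × C: 2 H
  1 × Cl: no H
  1 × N: no H
  1 × N (charge +1): no H
  Total hydrogens = 10.
Net charge -1.
Molecular formula: C9H10ClN2O8-

C9H10ClN2O8-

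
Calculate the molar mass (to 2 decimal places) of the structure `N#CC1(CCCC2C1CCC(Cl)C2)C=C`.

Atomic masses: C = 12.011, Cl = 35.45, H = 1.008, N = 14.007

Molecular formula: C13H18ClN.
M = 13×12.011 + 1×35.45 + 18×1.008 + 1×14.007 = 223.74 g/mol.

223.74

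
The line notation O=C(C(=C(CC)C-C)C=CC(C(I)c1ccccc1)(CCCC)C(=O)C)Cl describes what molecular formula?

Heavy atoms from the SMILES: 23 C, 1 Cl, 1 I, 2 O.
Implicit hydrogens by atom environment:
  5 × C: 2 H each → 10
  5 × C (aromatic): 1 H each → 5
  5 × C: no H
  4 × C: 3 H each → 12
  3 × C: 1 H each → 3
  2 × O: no H
  1 × C (aromatic): no H
  1 × Cl: no H
  1 × I: no H
  Total hydrogens = 30.
Molecular formula: C23H30ClIO2

C23H30ClIO2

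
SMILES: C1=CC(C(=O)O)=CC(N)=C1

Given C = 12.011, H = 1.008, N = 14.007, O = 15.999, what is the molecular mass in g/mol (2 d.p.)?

137.14

Molecular formula: C7H7NO2.
M = 7×12.011 + 7×1.008 + 1×14.007 + 2×15.999 = 137.14 g/mol.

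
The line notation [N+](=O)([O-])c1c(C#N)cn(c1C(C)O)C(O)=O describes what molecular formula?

Heavy atoms from the SMILES: 8 C, 3 N, 5 O.
Implicit hydrogens by atom environment:
  3 × C (aromatic): no H
  2 × C: no H
  2 × O: 1 H each → 2
  2 × O: no H
  1 × C: 3 H
  1 × C (aromatic): 1 H
  1 × C: 1 H
  1 × N (aromatic): no H
  1 × N: no H
  1 × N (charge +1): no H
  1 × O (charge -1): no H
  Total hydrogens = 7.
Molecular formula: C8H7N3O5

C8H7N3O5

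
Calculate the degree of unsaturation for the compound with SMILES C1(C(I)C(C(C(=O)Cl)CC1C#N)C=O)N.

Molecular formula from the SMILES: C9H10ClIN2O2.
DoU = (2C + 2 + N − H − X)/2 = (2·9 + 2 + 2 − 10 − 2)/2 = 10/2 = 5.
(Structurally: 1 ring(s) + 4 π bond(s) = 5.)

5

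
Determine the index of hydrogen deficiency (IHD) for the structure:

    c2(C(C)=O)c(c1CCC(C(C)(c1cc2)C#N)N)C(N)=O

9

Molecular formula from the SMILES: C15H17N3O2.
DoU = (2C + 2 + N − H − X)/2 = (2·15 + 2 + 3 − 17 − 0)/2 = 18/2 = 9.
(Structurally: 2 ring(s) + 7 π bond(s) = 9.)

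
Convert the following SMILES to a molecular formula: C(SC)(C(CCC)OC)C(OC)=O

C9H18O3S

Heavy atoms from the SMILES: 9 C, 3 O, 1 S.
Implicit hydrogens by atom environment:
  4 × C: 3 H each → 12
  3 × O: no H
  2 × C: 2 H each → 4
  2 × C: 1 H each → 2
  1 × C: no H
  1 × S: no H
  Total hydrogens = 18.
Molecular formula: C9H18O3S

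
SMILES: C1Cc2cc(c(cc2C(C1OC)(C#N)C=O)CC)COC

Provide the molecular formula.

C17H21NO3

Heavy atoms from the SMILES: 17 C, 1 N, 3 O.
Implicit hydrogens by atom environment:
  4 × C: 2 H each → 8
  4 × C (aromatic): no H
  3 × C: 3 H each → 9
  3 × O: no H
  2 × C (aromatic): 1 H each → 2
  2 × C: 1 H each → 2
  2 × C: no H
  1 × N: no H
  Total hydrogens = 21.
Molecular formula: C17H21NO3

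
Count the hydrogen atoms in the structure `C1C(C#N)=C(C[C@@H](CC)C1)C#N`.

12

Hydrogens are implicit in SMILES; fill each atom to its normal valence:
  4 × C: 2 H each → 8
  4 × C: no H
  2 × N: no H
  1 × C: 3 H
  1 × C: 1 H
  Total hydrogens = 12.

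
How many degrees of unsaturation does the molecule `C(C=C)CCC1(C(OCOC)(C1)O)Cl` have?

Molecular formula from the SMILES: C10H17ClO3.
DoU = (2C + 2 + N − H − X)/2 = (2·10 + 2 + 0 − 17 − 1)/2 = 4/2 = 2.
(Structurally: 1 ring(s) + 1 π bond(s) = 2.)

2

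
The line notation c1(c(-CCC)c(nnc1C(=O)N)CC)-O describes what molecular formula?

C10H15N3O2

Heavy atoms from the SMILES: 10 C, 3 N, 2 O.
Implicit hydrogens by atom environment:
  4 × C (aromatic): no H
  3 × C: 2 H each → 6
  2 × C: 3 H each → 6
  2 × N (aromatic): no H
  1 × C: no H
  1 × N: 2 H
  1 × O: 1 H
  1 × O: no H
  Total hydrogens = 15.
Molecular formula: C10H15N3O2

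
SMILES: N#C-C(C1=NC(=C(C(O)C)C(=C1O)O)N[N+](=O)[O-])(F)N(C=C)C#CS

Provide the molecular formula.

Heavy atoms from the SMILES: 13 C, 1 F, 5 N, 5 O, 1 S.
Implicit hydrogens by atom environment:
  5 × C (aromatic): no H
  4 × C: no H
  3 × O: 1 H each → 3
  2 × C: 1 H each → 2
  2 × N: no H
  1 × C: 3 H
  1 × C: 2 H
  1 × F: no H
  1 × N: 1 H
  1 × N (aromatic): no H
  1 × N (charge +1): no H
  1 × O: no H
  1 × O (charge -1): no H
  1 × S: 1 H
  Total hydrogens = 12.
Molecular formula: C13H12FN5O5S

C13H12FN5O5S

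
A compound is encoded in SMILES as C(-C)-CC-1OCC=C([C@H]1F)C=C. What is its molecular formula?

C10H15FO

Heavy atoms from the SMILES: 10 C, 1 F, 1 O.
Implicit hydrogens by atom environment:
  4 × C: 2 H each → 8
  4 × C: 1 H each → 4
  1 × C: 3 H
  1 × C: no H
  1 × F: no H
  1 × O: no H
  Total hydrogens = 15.
Molecular formula: C10H15FO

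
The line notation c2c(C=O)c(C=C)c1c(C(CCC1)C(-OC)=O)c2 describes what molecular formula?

Heavy atoms from the SMILES: 15 C, 3 O.
Implicit hydrogens by atom environment:
  4 × C: 2 H each → 8
  4 × C (aromatic): no H
  3 × C: 1 H each → 3
  3 × O: no H
  2 × C (aromatic): 1 H each → 2
  1 × C: 3 H
  1 × C: no H
  Total hydrogens = 16.
Molecular formula: C15H16O3

C15H16O3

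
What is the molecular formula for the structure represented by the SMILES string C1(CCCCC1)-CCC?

C9H18

Heavy atoms from the SMILES: 9 C.
Implicit hydrogens by atom environment:
  7 × C: 2 H each → 14
  1 × C: 3 H
  1 × C: 1 H
  Total hydrogens = 18.
Molecular formula: C9H18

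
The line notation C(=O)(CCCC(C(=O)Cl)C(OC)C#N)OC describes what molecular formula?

C10H14ClNO4

Heavy atoms from the SMILES: 10 C, 1 Cl, 1 N, 4 O.
Implicit hydrogens by atom environment:
  4 × O: no H
  3 × C: 2 H each → 6
  3 × C: no H
  2 × C: 3 H each → 6
  2 × C: 1 H each → 2
  1 × Cl: no H
  1 × N: no H
  Total hydrogens = 14.
Molecular formula: C10H14ClNO4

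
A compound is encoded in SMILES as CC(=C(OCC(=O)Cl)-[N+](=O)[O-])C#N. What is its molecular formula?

C6H5ClN2O4

Heavy atoms from the SMILES: 6 C, 1 Cl, 2 N, 4 O.
Implicit hydrogens by atom environment:
  4 × C: no H
  3 × O: no H
  1 × C: 3 H
  1 × C: 2 H
  1 × Cl: no H
  1 × N (charge +1): no H
  1 × N: no H
  1 × O (charge -1): no H
  Total hydrogens = 5.
Molecular formula: C6H5ClN2O4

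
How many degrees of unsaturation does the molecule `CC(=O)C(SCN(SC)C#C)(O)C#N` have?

5

Molecular formula from the SMILES: C8H10N2O2S2.
DoU = (2C + 2 + N − H − X)/2 = (2·8 + 2 + 2 − 10 − 0)/2 = 10/2 = 5.
(Structurally: 0 ring(s) + 5 π bond(s) = 5.)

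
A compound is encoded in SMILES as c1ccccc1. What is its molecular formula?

C6H6

Heavy atoms from the SMILES: 6 C.
Implicit hydrogens by atom environment:
  6 × C (aromatic): 1 H each → 6
  Total hydrogens = 6.
Molecular formula: C6H6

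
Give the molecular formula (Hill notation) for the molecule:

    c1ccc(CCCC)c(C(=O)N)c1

Heavy atoms from the SMILES: 11 C, 1 N, 1 O.
Implicit hydrogens by atom environment:
  4 × C (aromatic): 1 H each → 4
  3 × C: 2 H each → 6
  2 × C (aromatic): no H
  1 × C: 3 H
  1 × C: no H
  1 × N: 2 H
  1 × O: no H
  Total hydrogens = 15.
Molecular formula: C11H15NO

C11H15NO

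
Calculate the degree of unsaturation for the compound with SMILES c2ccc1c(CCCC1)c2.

Molecular formula from the SMILES: C10H12.
DoU = (2C + 2 + N − H − X)/2 = (2·10 + 2 + 0 − 12 − 0)/2 = 10/2 = 5.
(Structurally: 2 ring(s) + 3 π bond(s) = 5.)

5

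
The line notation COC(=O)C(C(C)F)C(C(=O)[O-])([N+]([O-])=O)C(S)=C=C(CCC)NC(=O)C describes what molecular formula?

Heavy atoms from the SMILES: 15 C, 1 F, 2 N, 7 O, 1 S.
Implicit hydrogens by atom environment:
  7 × C: no H
  5 × O: no H
  4 × C: 3 H each → 12
  2 × C: 2 H each → 4
  2 × C: 1 H each → 2
  2 × O (charge -1): no H
  1 × F: no H
  1 × N: 1 H
  1 × N (charge +1): no H
  1 × S: 1 H
  Total hydrogens = 20.
Net charge -1.
Molecular formula: C15H20FN2O7S-

C15H20FN2O7S-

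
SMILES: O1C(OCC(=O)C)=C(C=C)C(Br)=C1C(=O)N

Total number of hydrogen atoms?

10

Hydrogens are implicit in SMILES; fill each atom to its normal valence:
  4 × C (aromatic): no H
  3 × O: no H
  2 × C: 2 H each → 4
  2 × C: no H
  1 × Br: no H
  1 × C: 3 H
  1 × C: 1 H
  1 × N: 2 H
  1 × O (aromatic): no H
  Total hydrogens = 10.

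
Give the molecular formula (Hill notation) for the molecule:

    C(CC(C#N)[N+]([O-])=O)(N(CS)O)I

Heavy atoms from the SMILES: 5 C, 1 I, 3 N, 3 O, 1 S.
Implicit hydrogens by atom environment:
  2 × C: 2 H each → 4
  2 × C: 1 H each → 2
  2 × N: no H
  1 × C: no H
  1 × I: no H
  1 × N (charge +1): no H
  1 × O: 1 H
  1 × O: no H
  1 × O (charge -1): no H
  1 × S: 1 H
  Total hydrogens = 8.
Molecular formula: C5H8IN3O3S

C5H8IN3O3S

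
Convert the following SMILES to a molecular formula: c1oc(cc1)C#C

Heavy atoms from the SMILES: 6 C, 1 O.
Implicit hydrogens by atom environment:
  3 × C (aromatic): 1 H each → 3
  1 × C: 1 H
  1 × C (aromatic): no H
  1 × C: no H
  1 × O (aromatic): no H
  Total hydrogens = 4.
Molecular formula: C6H4O

C6H4O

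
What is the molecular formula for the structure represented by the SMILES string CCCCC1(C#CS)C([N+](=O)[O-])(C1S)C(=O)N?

Heavy atoms from the SMILES: 10 C, 2 N, 3 O, 2 S.
Implicit hydrogens by atom environment:
  5 × C: no H
  3 × C: 2 H each → 6
  2 × O: no H
  2 × S: 1 H each → 2
  1 × C: 3 H
  1 × C: 1 H
  1 × N: 2 H
  1 × N (charge +1): no H
  1 × O (charge -1): no H
  Total hydrogens = 14.
Molecular formula: C10H14N2O3S2

C10H14N2O3S2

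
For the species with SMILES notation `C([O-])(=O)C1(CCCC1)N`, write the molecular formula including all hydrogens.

C6H10NO2-

Heavy atoms from the SMILES: 6 C, 1 N, 2 O.
Implicit hydrogens by atom environment:
  4 × C: 2 H each → 8
  2 × C: no H
  1 × N: 2 H
  1 × O: no H
  1 × O (charge -1): no H
  Total hydrogens = 10.
Net charge -1.
Molecular formula: C6H10NO2-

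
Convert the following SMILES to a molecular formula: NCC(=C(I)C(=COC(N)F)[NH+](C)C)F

C8H15F2IN3O+

Heavy atoms from the SMILES: 8 C, 2 F, 1 I, 3 N, 1 O.
Implicit hydrogens by atom environment:
  3 × C: no H
  2 × C: 3 H each → 6
  2 × C: 1 H each → 2
  2 × F: no H
  2 × N: 2 H each → 4
  1 × C: 2 H
  1 × I: no H
  1 × N (charge +1): 1 H
  1 × O: no H
  Total hydrogens = 15.
Net charge +1.
Molecular formula: C8H15F2IN3O+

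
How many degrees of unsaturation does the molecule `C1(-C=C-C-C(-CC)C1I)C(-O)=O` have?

3

Molecular formula from the SMILES: C9H13IO2.
DoU = (2C + 2 + N − H − X)/2 = (2·9 + 2 + 0 − 13 − 1)/2 = 6/2 = 3.
(Structurally: 1 ring(s) + 2 π bond(s) = 3.)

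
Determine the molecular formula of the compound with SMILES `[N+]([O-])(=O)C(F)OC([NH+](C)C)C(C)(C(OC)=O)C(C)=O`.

Heavy atoms from the SMILES: 10 C, 1 F, 2 N, 6 O.
Implicit hydrogens by atom environment:
  5 × C: 3 H each → 15
  5 × O: no H
  3 × C: no H
  2 × C: 1 H each → 2
  1 × F: no H
  1 × N (charge +1): 1 H
  1 × N (charge +1): no H
  1 × O (charge -1): no H
  Total hydrogens = 18.
Net charge +1.
Molecular formula: C10H18FN2O6+

C10H18FN2O6+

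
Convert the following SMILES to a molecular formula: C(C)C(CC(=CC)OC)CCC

Heavy atoms from the SMILES: 11 C, 1 O.
Implicit hydrogens by atom environment:
  4 × C: 3 H each → 12
  4 × C: 2 H each → 8
  2 × C: 1 H each → 2
  1 × C: no H
  1 × O: no H
  Total hydrogens = 22.
Molecular formula: C11H22O

C11H22O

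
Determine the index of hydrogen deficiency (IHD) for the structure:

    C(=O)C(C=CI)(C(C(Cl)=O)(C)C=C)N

Molecular formula from the SMILES: C9H11ClINO2.
DoU = (2C + 2 + N − H − X)/2 = (2·9 + 2 + 1 − 11 − 2)/2 = 8/2 = 4.
(Structurally: 0 ring(s) + 4 π bond(s) = 4.)

4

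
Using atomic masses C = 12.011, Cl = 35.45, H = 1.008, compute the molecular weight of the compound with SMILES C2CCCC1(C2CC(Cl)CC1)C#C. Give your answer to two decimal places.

Molecular formula: C12H17Cl.
M = 12×12.011 + 1×35.45 + 17×1.008 = 196.72 g/mol.

196.72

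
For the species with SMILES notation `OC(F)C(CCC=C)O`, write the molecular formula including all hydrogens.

C6H11FO2

Heavy atoms from the SMILES: 6 C, 1 F, 2 O.
Implicit hydrogens by atom environment:
  3 × C: 2 H each → 6
  3 × C: 1 H each → 3
  2 × O: 1 H each → 2
  1 × F: no H
  Total hydrogens = 11.
Molecular formula: C6H11FO2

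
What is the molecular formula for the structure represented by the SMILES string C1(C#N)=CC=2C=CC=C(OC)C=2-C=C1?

C12H9NO

Heavy atoms from the SMILES: 12 C, 1 N, 1 O.
Implicit hydrogens by atom environment:
  6 × C (aromatic): 1 H each → 6
  4 × C (aromatic): no H
  1 × C: 3 H
  1 × C: no H
  1 × N: no H
  1 × O: no H
  Total hydrogens = 9.
Molecular formula: C12H9NO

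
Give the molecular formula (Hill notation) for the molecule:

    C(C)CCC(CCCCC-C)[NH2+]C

C12H28N+

Heavy atoms from the SMILES: 12 C, 1 N.
Implicit hydrogens by atom environment:
  8 × C: 2 H each → 16
  3 × C: 3 H each → 9
  1 × C: 1 H
  1 × N (charge +1): 2 H
  Total hydrogens = 28.
Net charge +1.
Molecular formula: C12H28N+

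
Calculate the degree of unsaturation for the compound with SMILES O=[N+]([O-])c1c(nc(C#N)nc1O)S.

Molecular formula from the SMILES: C5H2N4O3S.
DoU = (2C + 2 + N − H − X)/2 = (2·5 + 2 + 4 − 2 − 0)/2 = 14/2 = 7.
(Structurally: 1 ring(s) + 6 π bond(s) = 7.)

7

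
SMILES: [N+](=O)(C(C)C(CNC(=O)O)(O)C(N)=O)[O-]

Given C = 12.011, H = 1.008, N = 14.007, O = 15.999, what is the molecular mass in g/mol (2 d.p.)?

Molecular formula: C6H11N3O6.
M = 6×12.011 + 11×1.008 + 3×14.007 + 6×15.999 = 221.17 g/mol.

221.17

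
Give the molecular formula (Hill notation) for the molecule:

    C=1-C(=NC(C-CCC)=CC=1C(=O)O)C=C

Heavy atoms from the SMILES: 12 C, 1 N, 2 O.
Implicit hydrogens by atom environment:
  4 × C: 2 H each → 8
  3 × C (aromatic): no H
  2 × C (aromatic): 1 H each → 2
  1 × C: 3 H
  1 × C: 1 H
  1 × C: no H
  1 × N (aromatic): no H
  1 × O: 1 H
  1 × O: no H
  Total hydrogens = 15.
Molecular formula: C12H15NO2

C12H15NO2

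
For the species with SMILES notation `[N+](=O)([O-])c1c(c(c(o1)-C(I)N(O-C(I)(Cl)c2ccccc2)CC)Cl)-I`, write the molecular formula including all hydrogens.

Heavy atoms from the SMILES: 14 C, 2 Cl, 3 I, 2 N, 4 O.
Implicit hydrogens by atom environment:
  5 × C (aromatic): 1 H each → 5
  5 × C (aromatic): no H
  3 × I: no H
  2 × Cl: no H
  2 × O: no H
  1 × C: 3 H
  1 × C: 2 H
  1 × C: 1 H
  1 × C: no H
  1 × N (charge +1): no H
  1 × N: no H
  1 × O (aromatic): no H
  1 × O (charge -1): no H
  Total hydrogens = 11.
Molecular formula: C14H11Cl2I3N2O4

C14H11Cl2I3N2O4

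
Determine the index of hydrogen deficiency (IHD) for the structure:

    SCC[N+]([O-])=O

Molecular formula from the SMILES: C2H5NO2S.
DoU = (2C + 2 + N − H − X)/2 = (2·2 + 2 + 1 − 5 − 0)/2 = 2/2 = 1.
(Structurally: 0 ring(s) + 1 π bond(s) = 1.)

1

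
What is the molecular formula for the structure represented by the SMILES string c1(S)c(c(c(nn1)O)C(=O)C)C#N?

C7H5N3O2S

Heavy atoms from the SMILES: 7 C, 3 N, 2 O, 1 S.
Implicit hydrogens by atom environment:
  4 × C (aromatic): no H
  2 × C: no H
  2 × N (aromatic): no H
  1 × C: 3 H
  1 × N: no H
  1 × O: 1 H
  1 × O: no H
  1 × S: 1 H
  Total hydrogens = 5.
Molecular formula: C7H5N3O2S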